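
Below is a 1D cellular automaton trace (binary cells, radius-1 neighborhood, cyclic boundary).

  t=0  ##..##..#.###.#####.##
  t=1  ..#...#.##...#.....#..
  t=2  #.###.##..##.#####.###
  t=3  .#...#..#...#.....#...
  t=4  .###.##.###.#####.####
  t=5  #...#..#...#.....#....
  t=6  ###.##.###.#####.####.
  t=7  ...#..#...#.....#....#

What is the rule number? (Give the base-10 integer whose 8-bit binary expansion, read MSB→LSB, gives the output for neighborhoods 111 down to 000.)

53

  nb ###: next=.  (t=0,i=0, bit7=0)
  nb ##.: next=.  (t=0,i=1, bit6=0)
  nb #.#: next=#  (t=0,i=9, bit5=1)
  nb #..: next=#  (t=0,i=2, bit4=1)
  nb .##: next=.  (t=0,i=4, bit3=0)
  nb .#.: next=#  (t=0,i=8, bit2=1)
  nb ..#: next=.  (t=0,i=3, bit1=0)
  nb ...: next=#  (t=1,i=0, bit0=1)
  bits 00110101 = 53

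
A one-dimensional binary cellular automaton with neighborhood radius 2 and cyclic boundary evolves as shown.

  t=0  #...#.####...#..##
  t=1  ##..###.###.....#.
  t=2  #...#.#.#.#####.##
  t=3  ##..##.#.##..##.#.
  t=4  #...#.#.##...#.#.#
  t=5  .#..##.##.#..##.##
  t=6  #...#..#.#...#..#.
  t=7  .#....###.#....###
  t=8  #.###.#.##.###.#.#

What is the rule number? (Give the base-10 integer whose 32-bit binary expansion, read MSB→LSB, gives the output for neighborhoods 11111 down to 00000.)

  #####|.  b31=0 t=2,i=12
  ####.|#  b30=1 t=0,i=8
  ###.#|#  b29=1 t=1,i=6
  ###..|#  b28=1 t=0,i=0
  ##.##|.  b27=0 t=1,i=7
  ##.#.|#  b26=1 t=3,i=6
  ##..#|.  b25=0 t=1,i=2
  ##...|#  b24=1 t=0,i=1
  #.###|#  b23=1 t=0,i=6
  #.##.|#  b22=1 t=1,i=0
  #.#.#|.  b21=0 t=2,i=6
  #.#..|.  b20=0 t=5,i=1
  #..##|.  b19=0 t=0,i=15
  #..#.|#  b18=1 t=6,i=6
  #...#|.  b17=0 t=0,i=2
  #....|#  b16=1 t=1,i=12
  .####|.  b15=0 t=0,i=7
  .###.|.  b14=0 t=0,i=17
  .##.#|.  b13=0 t=3,i=5
  .##..|.  b12=0 t=1,i=1
  .#.##|#  b11=1 t=0,i=5
  .#.#.|#  b10=1 t=2,i=5
  .#..#|.  b9=0 t=0,i=14
  .#...|#  b8=1 t=6,i=1
  ..###|#  b7=1 t=0,i=16
  ..##.|#  b6=1 t=3,i=4
  ..#.#|#  b5=1 t=0,i=4
  ..#..|.  b4=0 t=0,i=13
  ...##|.  b3=0 t=7,i=5
  ...#.|.  b2=0 t=0,i=3
  ....#|#  b1=1 t=1,i=14
  .....|#  b0=1 t=1,i=13
  bits 01110101110001010000110111100011 = 1975848419

1975848419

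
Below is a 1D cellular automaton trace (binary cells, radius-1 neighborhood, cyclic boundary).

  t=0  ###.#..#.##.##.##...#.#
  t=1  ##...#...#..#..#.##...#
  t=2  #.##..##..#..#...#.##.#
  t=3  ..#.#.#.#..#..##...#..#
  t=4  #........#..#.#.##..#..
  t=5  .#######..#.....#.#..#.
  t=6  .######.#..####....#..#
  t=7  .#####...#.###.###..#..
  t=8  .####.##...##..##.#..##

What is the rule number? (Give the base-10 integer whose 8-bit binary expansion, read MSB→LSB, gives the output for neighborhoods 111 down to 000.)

  ###|#  b7=1 t=0,i=0
  ##.|.  b6=0 t=0,i=2
  #.#|.  b5=0 t=0,i=3
  #..|#  b4=1 t=0,i=5
  .##|#  b3=1 t=0,i=9
  .#.|.  b2=0 t=0,i=4
  ..#|.  b1=0 t=0,i=6
  ...|#  b0=1 t=0,i=18
  bits 10011001 = 153

153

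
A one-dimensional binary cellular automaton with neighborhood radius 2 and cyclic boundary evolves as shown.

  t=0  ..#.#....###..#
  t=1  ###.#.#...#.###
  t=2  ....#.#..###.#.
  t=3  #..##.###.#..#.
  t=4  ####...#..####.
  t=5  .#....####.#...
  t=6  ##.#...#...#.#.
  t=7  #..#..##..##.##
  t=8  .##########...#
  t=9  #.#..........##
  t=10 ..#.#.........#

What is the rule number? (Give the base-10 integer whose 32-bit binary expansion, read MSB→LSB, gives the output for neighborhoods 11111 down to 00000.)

  #####|.  b31=0 t=1,i=0
  ####.|.  b30=0 t=1,i=1
  ###.#|.  b29=0 t=1,i=2
  ###..|.  b28=0 t=0,i=11
  ##.##|.  b27=0 t=3,i=5
  ##.#.|.  b26=0 t=1,i=3
  ##..#|#  b25=1 t=0,i=12
  ##...|.  b24=0 t=4,i=4
  #.###|.  b23=0 t=1,i=12
  #.##.|#  b22=1 t=6,i=0
  #.#.#|#  b21=1 t=1,i=4
  #.#..|#  b20=1 t=0,i=4
  #..##|#  b19=1 t=2,i=8
  #..#.|#  b18=1 t=0,i=1
  #...#|.  b17=0 t=1,i=8
  #....|#  b16=1 t=0,i=6
  .####|#  b15=1 t=1,i=13
  .###.|#  b14=1 t=0,i=10
  .##.#|.  b13=0 t=3,i=4
  .##..|#  b12=1 t=7,i=7
  .#.##|#  b11=1 t=1,i=11
  .#.#.|.  b10=0 t=0,i=3
  .#..#|#  b9=1 t=0,i=0
  .#...|.  b8=0 t=0,i=5
  ..###|.  b7=0 t=0,i=9
  ..##.|#  b6=1 t=3,i=3
  ..#.#|#  b5=1 t=0,i=2
  ..#..|#  b4=1 t=0,i=14
  ...##|.  b3=0 t=0,i=8
  ...#.|#  b2=1 t=1,i=9
  ....#|.  b1=0 t=0,i=7
  .....|.  b0=0 t=2,i=1
  bits 00000010011111011101101001110100 = 41802356

41802356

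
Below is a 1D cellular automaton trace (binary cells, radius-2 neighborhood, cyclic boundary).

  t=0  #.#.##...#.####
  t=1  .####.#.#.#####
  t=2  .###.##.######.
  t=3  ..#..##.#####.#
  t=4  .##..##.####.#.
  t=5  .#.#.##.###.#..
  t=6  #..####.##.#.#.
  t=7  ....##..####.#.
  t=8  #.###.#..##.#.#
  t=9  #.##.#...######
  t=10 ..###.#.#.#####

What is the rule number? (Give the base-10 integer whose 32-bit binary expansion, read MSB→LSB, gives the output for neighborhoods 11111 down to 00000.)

3353733470

  [31] ##### => #  t=0,i=13
  [30] ####. => #  t=0,i=14
  [29] ###.# => .  t=0,i=0
  [28] ###.. => .  t=2,i=13
  [27] ##.## => .  t=1,i=0
  [26] ##.#. => #  t=0,i=1
  [25] ##..# => #  t=2,i=14
  [24] ##... => #  t=0,i=6
  [23] #.### => #  t=0,i=11
  [22] #.##. => #  t=0,i=4
  [21] #.#.# => #  t=0,i=2
  [20] #.#.. => .  t=3,i=14
  [19] #..## => .  t=2,i=0
  [18] #..#. => #  t=3,i=1
  [17] #...# => .  t=0,i=7
  [16] #.... => #  t=7,i=0
  [15] .#### => #  t=0,i=12
  [14] .###. => #  t=2,i=2
  [13] .##.# => #  t=2,i=6
  [12] .##.. => .  t=0,i=5
  [11] .#.## => #  t=0,i=3
  [10] .#.#. => .  t=1,i=7
  [9] .#..# => .  t=3,i=0
  [8] .#... => #  t=5,i=13
  [7] ..### => .  t=2,i=1
  [6] ..##. => #  t=3,i=5
  [5] ..#.# => .  t=0,i=9
  [4] ..#.. => #  t=3,i=2
  [3] ...## => #  t=7,i=3
  [2] ...#. => #  t=0,i=8
  [1] ....# => #  t=7,i=2
  [0] ..... => .  t=7,i=1
  bits 11000111111001011110100101011110 = 3353733470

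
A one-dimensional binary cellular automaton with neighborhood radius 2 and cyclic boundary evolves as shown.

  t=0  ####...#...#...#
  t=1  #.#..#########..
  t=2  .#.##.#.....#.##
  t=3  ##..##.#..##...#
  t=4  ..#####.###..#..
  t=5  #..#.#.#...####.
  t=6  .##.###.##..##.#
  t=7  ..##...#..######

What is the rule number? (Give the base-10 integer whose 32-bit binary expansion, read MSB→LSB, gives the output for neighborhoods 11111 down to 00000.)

1311680342

  #####|.  b31=0 t=0,i=1
  ####.|#  b30=1 t=0,i=2
  ###.#|.  b29=0 t=4,i=6
  ###..|.  b28=0 t=0,i=3
  ##.##|#  b27=1 t=4,i=7
  ##.#.|#  b26=1 t=2,i=0
  ##..#|#  b25=1 t=1,i=14
  ##...|.  b24=0 t=0,i=4
  #.###|.  b23=0 t=4,i=8
  #.##.|.  b22=0 t=2,i=3
  #.#.#|#  b21=1 t=2,i=1
  #.#..|.  b20=0 t=1,i=2
  #..##|#  b19=1 t=1,i=4
  #..#.|#  b18=1 t=1,i=15
  #...#|#  b17=1 t=0,i=5
  #....|.  b16=0 t=2,i=8
  .####|#  b15=1 t=0,i=0
  .###.|.  b14=0 t=3,i=0
  .##.#|#  b13=1 t=2,i=4
  .##..|.  b12=0 t=3,i=11
  .#.##|.  b11=0 t=2,i=2
  .#.#.|#  b10=1 t=1,i=1
  .#..#|#  b9=1 t=1,i=3
  .#...|#  b8=1 t=0,i=8
  ..###|.  b7=0 t=0,i=15
  ..##.|#  b6=1 t=3,i=4
  ..#.#|.  b5=0 t=1,i=0
  ..#..|#  b4=1 t=0,i=7
  ...##|.  b3=0 t=0,i=14
  ...#.|#  b2=1 t=0,i=6
  ....#|#  b1=1 t=2,i=10
  .....|.  b0=0 t=2,i=9
  bits 01001110001011101010011101010110 = 1311680342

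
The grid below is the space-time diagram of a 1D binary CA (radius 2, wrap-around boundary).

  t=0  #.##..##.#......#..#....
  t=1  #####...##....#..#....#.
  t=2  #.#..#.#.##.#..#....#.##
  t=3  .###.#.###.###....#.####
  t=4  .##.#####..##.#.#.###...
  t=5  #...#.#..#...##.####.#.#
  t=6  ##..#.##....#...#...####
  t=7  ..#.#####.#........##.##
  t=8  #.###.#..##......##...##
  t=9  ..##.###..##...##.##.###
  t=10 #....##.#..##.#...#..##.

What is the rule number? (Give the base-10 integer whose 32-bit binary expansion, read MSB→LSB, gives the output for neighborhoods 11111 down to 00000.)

  ##### -> #   bit 31 = 1  t=1,i=2
  ####. -> .   bit 30 = 0  t=1,i=3
  ###.# -> .   bit 29 = 0  t=2,i=0
  ###.. -> .   bit 28 = 0  t=1,i=4
  ##.## -> .   bit 27 = 0  t=3,i=0
  ##.#. -> #   bit 26 = 1  t=0,i=8
  ##..# -> #   bit 25 = 1  t=0,i=4
  ##... -> #   bit 24 = 1  t=1,i=5
  #.### -> #   bit 23 = 1  t=1,i=0
  #.##. -> #   bit 22 = 1  t=0,i=2
  #.#.# -> #   bit 21 = 1  t=2,i=7
  #.#.. -> #   bit 20 = 1  t=0,i=9
  #..## -> .   bit 19 = 0  t=0,i=5
  #..#. -> .   bit 18 = 0  t=0,i=18
  #...# -> .   bit 17 = 0  t=1,i=6
  #.... -> .   bit 16 = 0  t=0,i=11
  .#### -> .   bit 15 = 0  t=1,i=1
  .###. -> #   bit 14 = 1  t=2,i=23
  .##.# -> .   bit 13 = 0  t=0,i=7
  .##.. -> #   bit 12 = 1  t=0,i=3
  .#.## -> #   bit 11 = 1  t=0,i=1
  .#.#. -> .   bit 10 = 0  t=2,i=6
  .#..# -> #   bit 9 = 1  t=0,i=17
  .#... -> .   bit 8 = 0  t=0,i=10
  ..### -> #   bit 7 = 1  t=6,i=20
  ..##. -> .   bit 6 = 0  t=0,i=6
  ..#.# -> #   bit 5 = 1  t=0,i=0
  ..#.. -> .   bit 4 = 0  t=0,i=16
  ...## -> #   bit 3 = 1  t=1,i=7
  ...#. -> .   bit 2 = 0  t=0,i=15
  ....# -> #   bit 1 = 1  t=0,i=14
  ..... -> .   bit 0 = 0  t=0,i=12
  bits 10000111111100000101101010101010 = 2280676010

2280676010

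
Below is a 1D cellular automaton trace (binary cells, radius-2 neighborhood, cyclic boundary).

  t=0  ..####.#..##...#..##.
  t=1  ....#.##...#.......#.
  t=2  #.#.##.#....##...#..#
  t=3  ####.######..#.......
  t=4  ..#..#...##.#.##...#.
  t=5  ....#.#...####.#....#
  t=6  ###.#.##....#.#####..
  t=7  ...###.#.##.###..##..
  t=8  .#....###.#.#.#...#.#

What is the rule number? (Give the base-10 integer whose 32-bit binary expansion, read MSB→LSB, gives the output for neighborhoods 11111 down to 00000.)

  nb #####: next=.  (t=3,i=7, bit31=0)
  nb ####.: next=#  (t=0,i=4, bit30=1)
  nb ###.#: next=.  (t=0,i=5, bit29=0)
  nb ###..: next=#  (t=3,i=10, bit28=1)
  nb ##.##: next=.  (t=3,i=4, bit27=0)
  nb ##.#.: next=#  (t=0,i=6, bit26=1)
  nb ##..#: next=.  (t=3,i=11, bit25=0)
  nb ##...: next=.  (t=0,i=12, bit24=0)
  nb #.###: next=#  (t=3,i=5, bit23=1)
  nb #.##.: next=.  (t=1,i=6, bit22=0)
  nb #.#.#: next=#  (t=2,i=2, bit21=1)
  nb #.#..: next=#  (t=0,i=7, bit20=1)
  nb #..##: next=.  (t=0,i=9, bit19=0)
  nb #..#.: next=#  (t=3,i=12, bit18=1)
  nb #...#: next=.  (t=0,i=0, bit17=0)
  nb #....: next=#  (t=1,i=0, bit16=1)
  nb .####: next=.  (t=0,i=3, bit15=0)
  nb .###.: next=.  (t=6,i=1, bit14=0)
  nb .##.#: next=#  (t=2,i=0, bit13=1)
  nb .##..: next=#  (t=0,i=11, bit12=1)
  nb .#.##: next=#  (t=1,i=5, bit11=1)
  nb .#.#.: next=.  (t=5,i=5, bit10=0)
  nb .#..#: next=.  (t=0,i=8, bit9=0)
  nb .#...: next=#  (t=1,i=12, bit8=1)
  nb ..###: next=.  (t=0,i=2, bit7=0)
  nb ..##.: next=.  (t=0,i=10, bit6=0)
  nb ..#.#: next=#  (t=1,i=4, bit5=1)
  nb ..#..: next=.  (t=0,i=15, bit4=0)
  nb ...##: next=.  (t=0,i=1, bit3=0)
  nb ...#.: next=.  (t=0,i=14, bit2=0)
  nb ....#: next=#  (t=1,i=2, bit1=1)
  nb .....: next=.  (t=1,i=1, bit0=0)
  bits 01010100101101010011100100100010 = 1421162786

1421162786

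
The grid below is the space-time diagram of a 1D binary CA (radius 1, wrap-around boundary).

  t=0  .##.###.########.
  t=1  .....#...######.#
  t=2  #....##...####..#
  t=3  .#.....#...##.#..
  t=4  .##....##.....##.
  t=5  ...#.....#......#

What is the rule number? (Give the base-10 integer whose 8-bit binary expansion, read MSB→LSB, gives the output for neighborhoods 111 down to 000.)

  nb ###: next=#  (t=0,i=5, bit7=1)
  nb ##.: next=.  (t=0,i=2, bit6=0)
  nb #.#: next=.  (t=0,i=3, bit5=0)
  nb #..: next=#  (t=0,i=16, bit4=1)
  nb .##: next=.  (t=0,i=1, bit3=0)
  nb .#.: next=#  (t=1,i=5, bit2=1)
  nb ..#: next=.  (t=0,i=0, bit1=0)
  nb ...: next=.  (t=1,i=1, bit0=0)
  bits 10010100 = 148

148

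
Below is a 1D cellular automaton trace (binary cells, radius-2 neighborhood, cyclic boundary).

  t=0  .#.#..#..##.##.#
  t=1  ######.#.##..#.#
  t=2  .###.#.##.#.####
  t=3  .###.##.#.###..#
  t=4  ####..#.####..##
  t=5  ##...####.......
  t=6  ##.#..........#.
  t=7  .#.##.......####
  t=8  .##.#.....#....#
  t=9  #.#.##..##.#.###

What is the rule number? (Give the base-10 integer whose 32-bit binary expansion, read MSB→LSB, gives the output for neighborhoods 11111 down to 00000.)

  nb #####: next=#  (t=1,i=1, bit31=1)
  nb ####.: next=.  (t=1,i=4, bit30=0)
  nb ###.#: next=#  (t=1,i=5, bit29=1)
  nb ###..: next=.  (t=3,i=12, bit28=0)
  nb ##.##: next=.  (t=0,i=11, bit27=0)
  nb ##.#.: next=.  (t=0,i=14, bit26=0)
  nb ##..#: next=.  (t=1,i=11, bit25=0)
  nb ##...: next=.  (t=5,i=2, bit24=0)
  nb #.###: next=#  (t=1,i=15, bit23=1)
  nb #.##.: next=.  (t=0,i=12, bit22=0)
  nb #.#.#: next=#  (t=0,i=1, bit21=1)
  nb #.#..: next=#  (t=0,i=3, bit20=1)
  nb #..##: next=.  (t=0,i=8, bit19=0)
  nb #..#.: next=#  (t=0,i=5, bit18=1)
  nb #...#: next=#  (t=5,i=3, bit17=1)
  nb #....: next=.  (t=5,i=10, bit16=0)
  nb .####: next=.  (t=1,i=0, bit15=0)
  nb .###.: next=#  (t=2,i=2, bit14=1)
  nb .##.#: next=#  (t=0,i=10, bit13=1)
  nb .##..: next=#  (t=1,i=10, bit12=1)
  nb .#.##: next=#  (t=1,i=8, bit11=1)
  nb .#.#.: next=#  (t=0,i=0, bit10=1)
  nb .#..#: next=#  (t=0,i=4, bit9=1)
  nb .#...: next=#  (t=6,i=4, bit8=1)
  nb ..###: next=.  (t=4,i=14, bit7=0)
  nb ..##.: next=#  (t=0,i=9, bit6=1)
  nb ..#.#: next=#  (t=1,i=13, bit5=1)
  nb ..#..: next=.  (t=0,i=6, bit4=0)
  nb ...##: next=.  (t=5,i=4, bit3=0)
  nb ...#.: next=#  (t=6,i=13, bit2=1)
  nb ....#: next=#  (t=5,i=14, bit1=1)
  nb .....: next=.  (t=5,i=11, bit0=0)
  bits 10100000101101100111111101100110 = 2696314726

2696314726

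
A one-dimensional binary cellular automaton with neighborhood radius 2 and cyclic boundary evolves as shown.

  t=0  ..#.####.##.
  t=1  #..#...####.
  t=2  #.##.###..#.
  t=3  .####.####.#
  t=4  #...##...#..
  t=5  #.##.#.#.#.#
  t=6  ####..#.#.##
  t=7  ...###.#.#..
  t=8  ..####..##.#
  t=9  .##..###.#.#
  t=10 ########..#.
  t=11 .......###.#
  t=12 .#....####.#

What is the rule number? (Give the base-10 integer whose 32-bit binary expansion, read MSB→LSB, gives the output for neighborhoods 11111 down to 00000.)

  ##### -> .   bit 31 = 0  t=6,i=0
  ####. -> .   bit 30 = 0  t=0,i=6
  ###.# -> #   bit 29 = 1  t=0,i=7
  ###.. -> #   bit 28 = 1  t=2,i=7
  ##.## -> #   bit 27 = 1  t=0,i=8
  ##.#. -> .   bit 26 = 0  t=1,i=11
  ##..# -> #   bit 25 = 1  t=2,i=8
  ##... -> .   bit 24 = 0  t=0,i=11
  #.### -> .   bit 23 = 0  t=0,i=4
  #.##. -> #   bit 22 = 1  t=0,i=9
  #.#.# -> .   bit 21 = 0  t=2,i=0
  #.#.. -> #   bit 20 = 1  t=1,i=0
  #..## -> #   bit 19 = 1  t=8,i=1
  #..#. -> #   bit 18 = 1  t=1,i=2
  #...# -> #   bit 17 = 1  t=0,i=0
  #.... -> #   bit 16 = 1  t=7,i=11
  .#### -> .   bit 15 = 0  t=0,i=5
  .###. -> #   bit 14 = 1  t=2,i=6
  .##.# -> #   bit 13 = 1  t=2,i=3
  .##.. -> #   bit 12 = 1  t=0,i=10
  .#.## -> #   bit 11 = 1  t=0,i=3
  .#.#. -> #   bit 10 = 1  t=2,i=11
  .#..# -> .   bit 9 = 0  t=1,i=1
  .#... -> .   bit 8 = 0  t=1,i=4
  ..### -> #   bit 7 = 1  t=1,i=7
  ..##. -> .   bit 6 = 0  t=4,i=4
  ..#.# -> .   bit 5 = 0  t=0,i=2
  ..#.. -> #   bit 4 = 1  t=1,i=3
  ...## -> #   bit 3 = 1  t=1,i=6
  ...#. -> .   bit 2 = 0  t=0,i=1
  ....# -> .   bit 1 = 0  t=7,i=1
  ..... -> .   bit 0 = 0  t=7,i=0
  bits 00111010010111110111110010011000 = 979336344

979336344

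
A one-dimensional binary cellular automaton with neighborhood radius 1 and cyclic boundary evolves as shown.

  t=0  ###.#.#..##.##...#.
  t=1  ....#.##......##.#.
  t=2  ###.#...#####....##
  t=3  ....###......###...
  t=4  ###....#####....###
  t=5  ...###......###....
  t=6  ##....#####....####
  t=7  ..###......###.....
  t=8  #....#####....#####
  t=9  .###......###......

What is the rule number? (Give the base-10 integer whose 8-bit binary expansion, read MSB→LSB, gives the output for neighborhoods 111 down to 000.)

21

  ###|.  b7=0 t=0,i=1
  ##.|.  b6=0 t=0,i=2
  #.#|.  b5=0 t=0,i=3
  #..|#  b4=1 t=0,i=7
  .##|.  b3=0 t=0,i=0
  .#.|#  b2=1 t=0,i=4
  ..#|.  b1=0 t=0,i=8
  ...|#  b0=1 t=0,i=15
  bits 00010101 = 21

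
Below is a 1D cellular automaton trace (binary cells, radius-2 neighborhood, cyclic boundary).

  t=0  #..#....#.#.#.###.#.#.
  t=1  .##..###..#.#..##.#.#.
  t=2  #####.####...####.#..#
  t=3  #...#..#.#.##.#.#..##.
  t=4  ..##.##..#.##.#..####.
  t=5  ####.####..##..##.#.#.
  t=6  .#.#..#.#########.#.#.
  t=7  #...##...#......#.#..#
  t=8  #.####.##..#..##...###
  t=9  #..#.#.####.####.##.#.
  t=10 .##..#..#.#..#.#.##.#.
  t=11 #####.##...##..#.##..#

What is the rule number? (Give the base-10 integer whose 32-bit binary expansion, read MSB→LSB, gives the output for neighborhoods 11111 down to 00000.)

846197326

  #####|.  b31=0 t=2,i=1
  ####.|.  b30=0 t=2,i=3
  ###.#|#  b29=1 t=0,i=16
  ###..|#  b28=1 t=1,i=7
  ##.##|.  b27=0 t=2,i=5
  ##.#.|.  b26=0 t=0,i=17
  ##..#|#  b25=1 t=1,i=3
  ##...|.  b24=0 t=2,i=10
  #.###|.  b23=0 t=0,i=14
  #.##.|#  b22=1 t=3,i=11
  #.#.#|#  b21=1 t=0,i=10
  #.#..|.  b20=0 t=0,i=0
  #..##|#  b19=1 t=1,i=0
  #..#.|#  b18=1 t=0,i=2
  #...#|#  b17=1 t=2,i=11
  #....|#  b16=1 t=0,i=5
  .####|#  b15=1 t=2,i=0
  .###.|#  b14=1 t=0,i=15
  .##.#|#  b13=1 t=1,i=16
  .##..|#  b12=1 t=1,i=2
  .#.##|.  b11=0 t=0,i=13
  .#.#.|.  b10=0 t=0,i=9
  .#..#|#  b9=1 t=0,i=1
  .#...|.  b8=0 t=0,i=4
  ..###|.  b7=0 t=1,i=5
  ..##.|#  b6=1 t=1,i=1
  ..#.#|.  b5=0 t=0,i=8
  ..#..|.  b4=0 t=0,i=3
  ...##|#  b3=1 t=2,i=12
  ...#.|#  b2=1 t=0,i=7
  ....#|#  b1=1 t=0,i=6
  .....|.  b0=0 t=7,i=12
  bits 00110010011011111111001001001110 = 846197326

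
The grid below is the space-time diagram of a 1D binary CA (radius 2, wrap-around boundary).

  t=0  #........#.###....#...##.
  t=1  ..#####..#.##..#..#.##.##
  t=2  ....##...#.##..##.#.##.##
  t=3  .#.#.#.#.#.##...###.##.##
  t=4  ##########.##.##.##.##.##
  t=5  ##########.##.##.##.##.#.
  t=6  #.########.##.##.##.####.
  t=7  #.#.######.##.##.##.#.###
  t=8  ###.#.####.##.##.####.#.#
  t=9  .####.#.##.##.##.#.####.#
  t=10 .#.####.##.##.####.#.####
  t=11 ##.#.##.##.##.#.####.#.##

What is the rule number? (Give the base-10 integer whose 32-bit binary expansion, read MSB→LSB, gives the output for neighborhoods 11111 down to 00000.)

  [31] ##### => #  t=1,i=4
  [30] ####. => #  t=1,i=5
  [29] ###.# => #  t=3,i=18
  [28] ###.. => .  t=0,i=13
  [27] ##.## => .  t=1,i=22
  [26] ##.#. => #  t=0,i=24
  [25] ##..# => .  t=1,i=0
  [24] ##... => .  t=0,i=14
  [23] #.### => #  t=0,i=11
  [22] #.##. => #  t=1,i=11
  [21] #.#.# => #  t=2,i=18
  [20] #.#.. => .  t=0,i=0
  [19] #..## => .  t=1,i=1
  [18] #..#. => .  t=1,i=8
  [17] #...# => #  t=0,i=20
  [16] #.... => #  t=0,i=2
  [15] .#### => .  t=1,i=3
  [14] .###. => #  t=0,i=12
  [13] .##.# => #  t=0,i=23
  [12] .##.. => #  t=1,i=12
  [11] .#.## => .  t=0,i=10
  [10] .#.#. => #  t=3,i=2
  [9] .#..# => #  t=1,i=16
  [8] .#... => .  t=0,i=1
  [7] ..### => .  t=1,i=2
  [6] ..##. => .  t=0,i=22
  [5] ..#.# => #  t=0,i=9
  [4] ..#.. => #  t=0,i=18
  [3] ...## => #  t=0,i=21
  [2] ...#. => .  t=0,i=8
  [1] ....# => .  t=0,i=7
  [0] ..... => #  t=0,i=3
  bits 11100100111000110111011000111001 = 3840112185

3840112185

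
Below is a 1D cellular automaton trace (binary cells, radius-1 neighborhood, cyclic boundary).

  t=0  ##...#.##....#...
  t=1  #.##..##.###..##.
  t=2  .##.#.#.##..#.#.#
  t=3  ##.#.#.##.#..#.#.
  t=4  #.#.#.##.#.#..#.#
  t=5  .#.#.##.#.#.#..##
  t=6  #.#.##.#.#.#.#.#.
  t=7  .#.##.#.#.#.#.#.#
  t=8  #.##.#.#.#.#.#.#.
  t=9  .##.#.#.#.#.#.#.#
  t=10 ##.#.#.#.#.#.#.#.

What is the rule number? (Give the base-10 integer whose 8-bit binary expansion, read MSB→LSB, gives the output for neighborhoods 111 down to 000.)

  ###|.  b7=0 t=1,i=10
  ##.|.  b6=0 t=0,i=1
  #.#|#  b5=1 t=0,i=6
  #..|#  b4=1 t=0,i=2
  .##|#  b3=1 t=0,i=0
  .#.|.  b2=0 t=0,i=5
  ..#|.  b1=0 t=0,i=4
  ...|#  b0=1 t=0,i=3
  bits 00111001 = 57

57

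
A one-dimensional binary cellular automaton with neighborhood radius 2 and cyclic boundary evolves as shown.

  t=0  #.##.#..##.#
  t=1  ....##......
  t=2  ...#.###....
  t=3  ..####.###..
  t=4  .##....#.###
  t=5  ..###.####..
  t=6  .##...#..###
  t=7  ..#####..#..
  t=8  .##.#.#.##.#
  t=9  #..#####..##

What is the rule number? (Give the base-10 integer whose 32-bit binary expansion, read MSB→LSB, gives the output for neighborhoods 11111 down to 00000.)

2511805628

  ##### -> #   bit 31 = 1  t=7,i=4
  ####. -> .   bit 30 = 0  t=3,i=4
  ###.# -> .   bit 29 = 0  t=3,i=5
  ###.. -> #   bit 28 = 1  t=2,i=7
  ##.## -> .   bit 27 = 0  t=0,i=1
  ##.#. -> #   bit 26 = 1  t=0,i=4
  ##..# -> .   bit 25 = 0  t=7,i=7
  ##... -> #   bit 24 = 1  t=1,i=6
  #.### -> #   bit 23 = 1  t=2,i=5
  #.##. -> .   bit 22 = 0  t=0,i=2
  #.#.# -> #   bit 21 = 1  t=8,i=4
  #.#.. -> #   bit 20 = 1  t=0,i=5
  #..## -> .   bit 19 = 0  t=0,i=7
  #..#. -> #   bit 18 = 1  t=7,i=8
  #...# -> #   bit 17 = 1  t=6,i=4
  #.... -> #   bit 16 = 1  t=1,i=7
  .#### -> .   bit 15 = 0  t=3,i=3
  .###. -> .   bit 14 = 0  t=2,i=6
  .##.# -> .   bit 13 = 0  t=0,i=0
  .##.. -> #   bit 12 = 1  t=1,i=5
  .#.## -> #   bit 11 = 1  t=2,i=4
  .#.#. -> #   bit 10 = 1  t=8,i=5
  .#..# -> .   bit 9 = 0  t=0,i=6
  .#... -> .   bit 8 = 0  t=7,i=10
  ..### -> #   bit 7 = 1  t=3,i=2
  ..##. -> .   bit 6 = 0  t=0,i=8
  ..#.# -> #   bit 5 = 1  t=2,i=3
  ..#.. -> #   bit 4 = 1  t=6,i=6
  ...## -> #   bit 3 = 1  t=1,i=3
  ...#. -> #   bit 2 = 1  t=2,i=2
  ....# -> .   bit 1 = 0  t=1,i=2
  ..... -> .   bit 0 = 0  t=1,i=0
  bits 10010101101101110001110010111100 = 2511805628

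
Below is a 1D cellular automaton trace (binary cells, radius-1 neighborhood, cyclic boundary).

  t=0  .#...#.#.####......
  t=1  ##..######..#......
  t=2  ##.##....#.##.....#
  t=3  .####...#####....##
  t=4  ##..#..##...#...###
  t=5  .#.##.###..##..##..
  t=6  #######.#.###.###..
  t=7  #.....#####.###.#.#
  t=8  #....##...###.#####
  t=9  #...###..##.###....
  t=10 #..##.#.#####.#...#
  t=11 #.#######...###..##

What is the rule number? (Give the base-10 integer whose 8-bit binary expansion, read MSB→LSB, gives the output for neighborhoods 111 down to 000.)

  [7] ### => .  t=0,i=10
  [6] ##. => #  t=0,i=12
  [5] #.# => #  t=0,i=6
  [4] #.. => .  t=0,i=2
  [3] .## => #  t=0,i=9
  [2] .#. => #  t=0,i=1
  [1] ..# => #  t=0,i=0
  [0] ... => .  t=0,i=3
  bits 01101110 = 110

110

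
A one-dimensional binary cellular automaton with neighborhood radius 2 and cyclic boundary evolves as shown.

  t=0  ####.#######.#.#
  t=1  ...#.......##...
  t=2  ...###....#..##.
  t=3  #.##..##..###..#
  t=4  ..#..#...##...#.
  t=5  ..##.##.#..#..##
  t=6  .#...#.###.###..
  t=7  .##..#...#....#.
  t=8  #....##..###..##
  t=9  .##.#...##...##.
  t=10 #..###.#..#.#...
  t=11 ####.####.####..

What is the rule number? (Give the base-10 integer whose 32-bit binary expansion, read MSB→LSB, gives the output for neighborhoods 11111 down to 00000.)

626591672

  [31] ##### => .  t=0,i=1
  [30] ####. => .  t=0,i=2
  [29] ###.# => #  t=0,i=3
  [28] ###.. => .  t=2,i=5
  [27] ##.## => .  t=0,i=4
  [26] ##.#. => #  t=0,i=12
  [25] ##..# => .  t=3,i=4
  [24] ##... => #  t=1,i=13
  [23] #.### => .  t=0,i=5
  [22] #.##. => #  t=3,i=2
  [21] #.#.# => .  t=0,i=13
  [20] #.#.. => #  t=5,i=8
  [19] #..## => #  t=2,i=12
  [18] #..#. => .  t=4,i=4
  [17] #...# => .  t=4,i=0
  [16] #.... => #  t=1,i=5
  [15] .#### => .  t=0,i=0
  [14] .###. => .  t=2,i=4
  [13] .##.# => .  t=3,i=0
  [12] .##.. => .  t=1,i=12
  [11] .#.## => .  t=0,i=14
  [10] .#.#. => #  t=10,i=11
  [9] .#..# => #  t=2,i=11
  [8] .#... => #  t=1,i=4
  [7] ..### => #  t=2,i=3
  [6] ..##. => .  t=1,i=11
  [5] ..#.# => #  t=6,i=5
  [4] ..#.. => #  t=1,i=3
  [3] ...## => #  t=1,i=10
  [2] ...#. => .  t=1,i=2
  [1] ....# => .  t=1,i=1
  [0] ..... => .  t=1,i=0
  bits 00100101010110010000011110111000 = 626591672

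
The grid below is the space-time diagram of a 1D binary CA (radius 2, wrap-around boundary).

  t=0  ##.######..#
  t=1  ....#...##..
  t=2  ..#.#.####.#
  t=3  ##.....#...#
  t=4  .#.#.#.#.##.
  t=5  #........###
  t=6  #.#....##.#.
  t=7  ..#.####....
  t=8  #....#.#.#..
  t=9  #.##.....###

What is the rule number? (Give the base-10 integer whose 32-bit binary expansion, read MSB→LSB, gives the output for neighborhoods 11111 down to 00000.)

  [31] ##### => .  t=0,i=5
  [30] ####. => .  t=0,i=7
  [29] ###.# => .  t=0,i=1
  [28] ###.. => #  t=0,i=8
  [27] ##.## => .  t=0,i=2
  [26] ##.#. => .  t=2,i=10
  [25] ##..# => #  t=0,i=9
  [24] ##... => .  t=1,i=10
  [23] #.### => .  t=0,i=3
  [22] #.##. => #  t=4,i=9
  [21] #.#.# => .  t=2,i=4
  [20] #.#.. => #  t=2,i=11
  [19] #..## => .  t=0,i=10
  [18] #..#. => #  t=2,i=1
  [17] #...# => #  t=1,i=6
  [16] #.... => #  t=1,i=11
  [15] .#### => #  t=0,i=4
  [14] .###. => .  t=0,i=0
  [13] .##.# => .  t=6,i=8
  [12] .##.. => #  t=1,i=9
  [11] .#.## => .  t=2,i=5
  [10] .#.#. => .  t=2,i=3
  [9] .#..# => #  t=2,i=0
  [8] .#... => .  t=1,i=5
  [7] ..### => .  t=0,i=11
  [6] ..##. => #  t=1,i=8
  [5] ..#.# => .  t=2,i=2
  [4] ..#.. => #  t=1,i=4
  [3] ...## => #  t=1,i=7
  [2] ...#. => .  t=1,i=3
  [1] ....# => #  t=1,i=2
  [0] ..... => .  t=1,i=0
  bits 00010010010101111001001001011010 = 307728986

307728986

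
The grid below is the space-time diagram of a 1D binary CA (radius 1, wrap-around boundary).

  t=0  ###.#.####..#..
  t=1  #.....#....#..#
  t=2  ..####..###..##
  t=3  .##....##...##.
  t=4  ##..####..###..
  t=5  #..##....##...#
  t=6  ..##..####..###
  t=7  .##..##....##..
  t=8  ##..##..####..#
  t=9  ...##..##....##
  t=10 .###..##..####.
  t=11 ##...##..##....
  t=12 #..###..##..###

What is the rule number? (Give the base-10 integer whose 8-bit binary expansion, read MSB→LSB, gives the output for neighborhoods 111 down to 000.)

11

  [7] ### => .  t=0,i=1
  [6] ##. => .  t=0,i=2
  [5] #.# => .  t=0,i=3
  [4] #.. => .  t=0,i=10
  [3] .## => #  t=0,i=0
  [2] .#. => .  t=0,i=4
  [1] ..# => #  t=0,i=11
  [0] ... => #  t=1,i=2
  bits 00001011 = 11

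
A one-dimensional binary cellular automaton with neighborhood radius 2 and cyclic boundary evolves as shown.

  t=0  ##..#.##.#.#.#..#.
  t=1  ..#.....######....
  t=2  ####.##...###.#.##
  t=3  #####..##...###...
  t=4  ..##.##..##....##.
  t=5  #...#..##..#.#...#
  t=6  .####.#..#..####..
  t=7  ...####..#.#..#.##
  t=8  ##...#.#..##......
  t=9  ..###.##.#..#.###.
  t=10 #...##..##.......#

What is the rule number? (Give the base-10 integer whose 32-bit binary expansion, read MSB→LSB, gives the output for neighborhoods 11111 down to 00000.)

  nb #####: next=#  (t=1,i=10, bit31=1)
  nb ####.: next=#  (t=1,i=12, bit30=1)
  nb ###.#: next=#  (t=2,i=3, bit29=1)
  nb ###..: next=.  (t=1,i=13, bit28=0)
  nb ##.##: next=#  (t=2,i=4, bit27=1)
  nb ##.#.: next=#  (t=0,i=8, bit26=1)
  nb ##..#: next=#  (t=0,i=2, bit25=1)
  nb ##...: next=#  (t=1,i=14, bit24=1)
  nb #.###: next=.  (t=2,i=16, bit23=0)
  nb #.##.: next=.  (t=0,i=0, bit22=0)
  nb #.#.#: next=#  (t=0,i=9, bit21=1)
  nb #.#..: next=#  (t=0,i=13, bit20=1)
  nb #..##: next=#  (t=3,i=6, bit19=1)
  nb #..#.: next=.  (t=0,i=3, bit18=0)
  nb #...#: next=#  (t=2,i=8, bit17=1)
  nb #....: next=.  (t=1,i=4, bit16=0)
  nb .####: next=.  (t=1,i=9, bit15=0)
  nb .###.: next=.  (t=2,i=11, bit14=0)
  nb .##.#: next=.  (t=0,i=7, bit13=0)
  nb .##..: next=.  (t=0,i=1, bit12=0)
  nb .#.##: next=.  (t=0,i=5, bit11=0)
  nb .#.#.: next=#  (t=0,i=10, bit10=1)
  nb .#..#: next=.  (t=0,i=14, bit9=0)
  nb .#...: next=#  (t=1,i=3, bit8=1)
  nb ..###: next=.  (t=1,i=8, bit7=0)
  nb ..##.: next=.  (t=3,i=7, bit6=0)
  nb ..#.#: next=.  (t=0,i=4, bit5=0)
  nb ..#..: next=#  (t=1,i=2, bit4=1)
  nb ...##: next=.  (t=1,i=7, bit3=0)
  nb ...#.: next=#  (t=1,i=1, bit2=1)
  nb ....#: next=#  (t=1,i=0, bit1=1)
  nb .....: next=#  (t=1,i=5, bit0=1)
  bits 11101111001110100000010100010111 = 4013557015

4013557015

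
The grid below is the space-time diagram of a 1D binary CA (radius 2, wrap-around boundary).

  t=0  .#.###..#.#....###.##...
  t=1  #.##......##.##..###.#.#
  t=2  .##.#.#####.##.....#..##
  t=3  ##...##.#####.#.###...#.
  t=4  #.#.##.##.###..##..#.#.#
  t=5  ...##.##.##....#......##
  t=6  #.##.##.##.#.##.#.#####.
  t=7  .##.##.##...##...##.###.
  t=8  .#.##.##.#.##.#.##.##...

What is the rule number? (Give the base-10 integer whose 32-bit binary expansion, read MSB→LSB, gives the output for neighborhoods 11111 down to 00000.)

3922725199

  #####|#  b31=1 t=2,i=8
  ####.|#  b30=1 t=2,i=9
  ###.#|#  b29=1 t=0,i=17
  ###..|.  b28=0 t=0,i=5
  ##.##|#  b27=1 t=0,i=18
  ##.#.|.  b26=0 t=1,i=20
  ##..#|.  b25=0 t=0,i=6
  ##...|#  b24=1 t=0,i=21
  #.###|#  b23=1 t=0,i=3
  #.##.|#  b22=1 t=0,i=19
  #.#.#|.  b21=0 t=1,i=21
  #.#..|#  b20=1 t=0,i=10
  #..##|.  b19=0 t=1,i=16
  #..#.|.  b18=0 t=0,i=7
  #...#|.  b17=0 t=3,i=3
  #....|.  b16=0 t=0,i=12
  .####|.  b15=0 t=2,i=7
  .###.|.  b14=0 t=0,i=4
  .##.#|.  b13=0 t=1,i=0
  .##..|.  b12=0 t=0,i=20
  .#.##|#  b11=1 t=0,i=2
  .#.#.|.  b10=0 t=0,i=9
  .#..#|.  b9=0 t=2,i=20
  .#...|#  b8=1 t=0,i=11
  ..###|.  b7=0 t=0,i=15
  ..##.|#  b6=1 t=1,i=10
  ..#.#|.  b5=0 t=0,i=1
  ..#..|.  b4=0 t=2,i=19
  ...##|#  b3=1 t=0,i=14
  ...#.|#  b2=1 t=0,i=0
  ....#|#  b1=1 t=0,i=13
  .....|#  b0=1 t=1,i=6
  bits 11101001110100000000100101001111 = 3922725199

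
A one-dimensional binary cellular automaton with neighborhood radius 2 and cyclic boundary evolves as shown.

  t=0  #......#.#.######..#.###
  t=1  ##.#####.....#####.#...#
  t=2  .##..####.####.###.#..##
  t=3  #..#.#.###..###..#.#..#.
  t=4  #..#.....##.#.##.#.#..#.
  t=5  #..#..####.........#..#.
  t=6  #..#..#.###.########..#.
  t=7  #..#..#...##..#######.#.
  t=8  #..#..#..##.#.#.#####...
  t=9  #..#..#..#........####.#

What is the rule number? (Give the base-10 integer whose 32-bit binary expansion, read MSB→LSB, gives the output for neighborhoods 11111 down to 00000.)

4212130047

  ##### -> #   bit 31 = 1  t=0,i=13
  ####. -> #   bit 30 = 1  t=0,i=15
  ###.# -> #   bit 29 = 1  t=1,i=1
  ###.. -> #   bit 28 = 1  t=0,i=0
  ##.## -> #   bit 27 = 1  t=1,i=2
  ##.#. -> .   bit 26 = 0  t=1,i=18
  ##..# -> #   bit 25 = 1  t=0,i=17
  ##... -> #   bit 24 = 1  t=0,i=1
  #.### -> .   bit 23 = 0  t=0,i=11
  #.##. -> .   bit 22 = 0  t=2,i=1
  #.#.# -> .   bit 21 = 0  t=0,i=9
  #.#.. -> #   bit 20 = 1  t=1,i=19
  #..## -> .   bit 19 = 0  t=2,i=4
  #..#. -> .   bit 18 = 0  t=0,i=18
  #...# -> .   bit 17 = 0  t=1,i=21
  #.... -> .   bit 16 = 0  t=0,i=2
  .#### -> .   bit 15 = 0  t=0,i=12
  .###. -> .   bit 14 = 0  t=1,i=0
  .##.# -> .   bit 13 = 0  t=2,i=23
  .##.. -> .   bit 12 = 0  t=2,i=2
  .#.## -> .   bit 11 = 0  t=0,i=10
  .#.#. -> .   bit 10 = 0  t=0,i=8
  .#..# -> .   bit 9 = 0  t=2,i=20
  .#... -> .   bit 8 = 0  t=1,i=20
  ..### -> #   bit 7 = 1  t=1,i=13
  ..##. -> #   bit 6 = 1  t=2,i=22
  ..#.# -> #   bit 5 = 1  t=0,i=7
  ..#.. -> #   bit 4 = 1  t=4,i=3
  ...## -> #   bit 3 = 1  t=1,i=12
  ...#. -> #   bit 2 = 1  t=0,i=6
  ....# -> #   bit 1 = 1  t=0,i=5
  ..... -> #   bit 0 = 1  t=0,i=3
  bits 11111011000100000000000011111111 = 4212130047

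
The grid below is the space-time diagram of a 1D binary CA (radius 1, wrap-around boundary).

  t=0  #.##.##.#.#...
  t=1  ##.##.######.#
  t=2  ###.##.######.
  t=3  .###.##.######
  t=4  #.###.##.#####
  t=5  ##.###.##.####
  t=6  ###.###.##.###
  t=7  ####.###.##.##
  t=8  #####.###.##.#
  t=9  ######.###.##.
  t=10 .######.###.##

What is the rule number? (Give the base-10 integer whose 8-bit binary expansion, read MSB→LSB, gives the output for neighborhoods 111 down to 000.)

246

  ###|#  b7=1 t=1,i=0
  ##.|#  b6=1 t=0,i=3
  #.#|#  b5=1 t=0,i=1
  #..|#  b4=1 t=0,i=11
  .##|.  b3=0 t=0,i=2
  .#.|#  b2=1 t=0,i=0
  ..#|#  b1=1 t=0,i=13
  ...|.  b0=0 t=0,i=12
  bits 11110110 = 246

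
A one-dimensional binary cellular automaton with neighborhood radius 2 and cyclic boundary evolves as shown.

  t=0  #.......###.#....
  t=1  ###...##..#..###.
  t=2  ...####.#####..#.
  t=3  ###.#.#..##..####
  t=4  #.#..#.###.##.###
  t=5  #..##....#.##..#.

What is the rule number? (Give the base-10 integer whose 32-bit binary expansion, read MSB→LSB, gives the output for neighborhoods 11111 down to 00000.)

2739906394

  ##### -> #   bit 31 = 1  t=2,i=10
  ####. -> .   bit 30 = 0  t=2,i=5
  ###.# -> #   bit 29 = 1  t=0,i=10
  ###.. -> .   bit 28 = 0  t=1,i=2
  ##.## -> .   bit 27 = 0  t=1,i=16
  ##.#. -> .   bit 26 = 0  t=0,i=11
  ##..# -> #   bit 25 = 1  t=1,i=8
  ##... -> #   bit 24 = 1  t=1,i=3
  #.### -> .   bit 23 = 0  t=1,i=0
  #.##. -> #   bit 22 = 1  t=4,i=11
  #.#.# -> .   bit 21 = 0  t=3,i=4
  #.#.. -> .   bit 20 = 0  t=0,i=12
  #..## -> #   bit 19 = 1  t=1,i=12
  #..#. -> #   bit 18 = 1  t=1,i=9
  #...# -> #   bit 17 = 1  t=1,i=4
  #.... -> #   bit 16 = 1  t=0,i=2
  .#### -> #   bit 15 = 1  t=2,i=4
  .###. -> .   bit 14 = 0  t=0,i=9
  .##.# -> #   bit 13 = 1  t=4,i=12
  .##.. -> .   bit 12 = 0  t=1,i=7
  .#.## -> .   bit 11 = 0  t=4,i=6
  .#.#. -> #   bit 10 = 1  t=3,i=5
  .#..# -> #   bit 9 = 1  t=1,i=11
  .#... -> #   bit 8 = 1  t=0,i=1
  ..### -> .   bit 7 = 0  t=0,i=8
  ..##. -> #   bit 6 = 1  t=1,i=6
  ..#.# -> .   bit 5 = 0  t=4,i=5
  ..#.. -> #   bit 4 = 1  t=0,i=0
  ...## -> #   bit 3 = 1  t=0,i=7
  ...#. -> .   bit 2 = 0  t=0,i=16
  ....# -> #   bit 1 = 1  t=0,i=6
  ..... -> .   bit 0 = 0  t=0,i=3
  bits 10100011010011111010011101011010 = 2739906394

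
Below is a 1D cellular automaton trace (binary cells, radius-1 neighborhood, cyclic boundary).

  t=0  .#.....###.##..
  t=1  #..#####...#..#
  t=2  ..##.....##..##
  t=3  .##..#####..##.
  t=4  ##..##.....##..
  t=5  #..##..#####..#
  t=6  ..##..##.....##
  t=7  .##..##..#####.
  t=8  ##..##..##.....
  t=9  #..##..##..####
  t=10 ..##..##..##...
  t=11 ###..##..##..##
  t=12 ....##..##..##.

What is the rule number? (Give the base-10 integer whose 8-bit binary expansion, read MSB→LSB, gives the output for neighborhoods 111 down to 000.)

11

  [7] ### => .  t=0,i=8
  [6] ##. => .  t=0,i=9
  [5] #.# => .  t=0,i=10
  [4] #.. => .  t=0,i=2
  [3] .## => #  t=0,i=7
  [2] .#. => .  t=0,i=1
  [1] ..# => #  t=0,i=0
  [0] ... => #  t=0,i=3
  bits 00001011 = 11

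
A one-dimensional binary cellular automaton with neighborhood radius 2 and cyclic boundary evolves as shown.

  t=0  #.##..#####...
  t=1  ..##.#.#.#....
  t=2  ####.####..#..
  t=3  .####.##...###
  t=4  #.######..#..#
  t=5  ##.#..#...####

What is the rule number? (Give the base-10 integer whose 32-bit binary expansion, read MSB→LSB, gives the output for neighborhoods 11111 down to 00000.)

1751758426

  nb #####: next=.  (t=0,i=8, bit31=0)
  nb ####.: next=#  (t=0,i=9, bit30=1)
  nb ###.#: next=#  (t=2,i=3, bit29=1)
  nb ###..: next=.  (t=0,i=10, bit28=0)
  nb ##.##: next=#  (t=2,i=4, bit27=1)
  nb ##.#.: next=.  (t=1,i=4, bit26=0)
  nb ##..#: next=.  (t=0,i=4, bit25=0)
  nb ##...: next=.  (t=0,i=11, bit24=0)
  nb #.###: next=.  (t=2,i=5, bit23=0)
  nb #.##.: next=#  (t=0,i=2, bit22=1)
  nb #.#.#: next=#  (t=1,i=5, bit21=1)
  nb #.#..: next=.  (t=1,i=9, bit20=0)
  nb #..##: next=#  (t=0,i=5, bit19=1)
  nb #..#.: next=.  (t=2,i=10, bit18=0)
  nb #...#: next=.  (t=0,i=12, bit17=0)
  nb #....: next=#  (t=1,i=11, bit16=1)
  nb .####: next=#  (t=0,i=7, bit15=1)
  nb .###.: next=.  (t=3,i=12, bit14=0)
  nb .##.#: next=#  (t=1,i=3, bit13=1)
  nb .##..: next=#  (t=0,i=3, bit12=1)
  nb .#.##: next=.  (t=0,i=1, bit11=0)
  nb .#.#.: next=#  (t=1,i=6, bit10=1)
  nb .#..#: next=#  (t=2,i=12, bit9=1)
  nb .#...: next=.  (t=1,i=10, bit8=0)
  nb ..###: next=.  (t=0,i=6, bit7=0)
  nb ..##.: next=#  (t=1,i=2, bit6=1)
  nb ..#.#: next=.  (t=0,i=0, bit5=0)
  nb ..#..: next=#  (t=2,i=11, bit4=1)
  nb ...##: next=#  (t=1,i=1, bit3=1)
  nb ...#.: next=.  (t=0,i=13, bit2=0)
  nb ....#: next=#  (t=1,i=0, bit1=1)
  nb .....: next=.  (t=1,i=12, bit0=0)
  bits 01101000011010011011011001011010 = 1751758426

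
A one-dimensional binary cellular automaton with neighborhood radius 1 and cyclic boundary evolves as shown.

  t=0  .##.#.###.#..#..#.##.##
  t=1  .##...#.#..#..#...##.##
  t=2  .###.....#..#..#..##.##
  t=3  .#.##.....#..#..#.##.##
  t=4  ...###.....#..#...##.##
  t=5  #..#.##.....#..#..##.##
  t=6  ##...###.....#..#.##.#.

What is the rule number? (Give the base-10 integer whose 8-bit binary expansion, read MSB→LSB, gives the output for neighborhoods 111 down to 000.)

88

  ### -> .   bit 7 = 0  t=0,i=7
  ##. -> #   bit 6 = 1  t=0,i=2
  #.# -> .   bit 5 = 0  t=0,i=0
  #.. -> #   bit 4 = 1  t=0,i=11
  .## -> #   bit 3 = 1  t=0,i=1
  .#. -> .   bit 2 = 0  t=0,i=4
  ..# -> .   bit 1 = 0  t=0,i=12
  ... -> .   bit 0 = 0  t=1,i=4
  bits 01011000 = 88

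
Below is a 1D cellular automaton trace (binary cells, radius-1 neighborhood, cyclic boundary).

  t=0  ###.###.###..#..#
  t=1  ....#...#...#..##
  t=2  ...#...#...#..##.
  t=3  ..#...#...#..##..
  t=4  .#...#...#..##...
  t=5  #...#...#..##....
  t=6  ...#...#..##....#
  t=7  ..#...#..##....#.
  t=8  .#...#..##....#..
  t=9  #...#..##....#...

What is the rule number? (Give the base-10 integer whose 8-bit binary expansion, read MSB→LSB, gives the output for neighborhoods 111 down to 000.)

10

  nb ###: next=.  (t=0,i=0, bit7=0)
  nb ##.: next=.  (t=0,i=2, bit6=0)
  nb #.#: next=.  (t=0,i=3, bit5=0)
  nb #..: next=.  (t=0,i=11, bit4=0)
  nb .##: next=#  (t=0,i=4, bit3=1)
  nb .#.: next=.  (t=0,i=13, bit2=0)
  nb ..#: next=#  (t=0,i=12, bit1=1)
  nb ...: next=.  (t=1,i=1, bit0=0)
  bits 00001010 = 10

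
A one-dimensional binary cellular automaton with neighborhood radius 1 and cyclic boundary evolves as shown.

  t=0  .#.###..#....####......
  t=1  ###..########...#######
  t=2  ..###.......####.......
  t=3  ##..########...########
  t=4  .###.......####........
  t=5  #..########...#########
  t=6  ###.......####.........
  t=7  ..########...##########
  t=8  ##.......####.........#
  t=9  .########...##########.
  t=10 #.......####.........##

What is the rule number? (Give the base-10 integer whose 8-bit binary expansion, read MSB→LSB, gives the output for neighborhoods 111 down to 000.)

  nb ###: next=.  (t=0,i=4, bit7=0)
  nb ##.: next=#  (t=0,i=5, bit6=1)
  nb #.#: next=#  (t=0,i=2, bit5=1)
  nb #..: next=#  (t=0,i=6, bit4=1)
  nb .##: next=.  (t=0,i=3, bit3=0)
  nb .#.: next=#  (t=0,i=1, bit2=1)
  nb ..#: next=#  (t=0,i=0, bit1=1)
  nb ...: next=#  (t=0,i=10, bit0=1)
  bits 01110111 = 119

119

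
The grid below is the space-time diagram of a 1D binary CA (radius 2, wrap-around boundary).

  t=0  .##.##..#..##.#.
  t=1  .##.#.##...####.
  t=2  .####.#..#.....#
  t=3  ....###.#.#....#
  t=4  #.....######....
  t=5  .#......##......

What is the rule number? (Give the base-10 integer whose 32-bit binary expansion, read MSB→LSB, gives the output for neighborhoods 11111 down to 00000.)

  ##### -> #   bit 31 = 1  t=4,i=8
  ####. -> .   bit 30 = 0  t=1,i=13
  ###.# -> #   bit 29 = 1  t=2,i=4
  ###.. -> .   bit 28 = 0  t=1,i=14
  ##.## -> .   bit 27 = 0  t=0,i=3
  ##.#. -> #   bit 26 = 1  t=0,i=13
  ##..# -> #   bit 25 = 1  t=0,i=6
  ##... -> .   bit 24 = 0  t=1,i=8
  #.### -> .   bit 23 = 0  t=2,i=1
  #.##. -> #   bit 22 = 1  t=0,i=4
  #.#.# -> #   bit 21 = 1  t=1,i=4
  #.#.. -> #   bit 20 = 1  t=0,i=14
  #..## -> .   bit 19 = 0  t=0,i=0
  #..#. -> #   bit 18 = 1  t=0,i=7
  #...# -> #   bit 17 = 1  t=1,i=9
  #.... -> .   bit 16 = 0  t=2,i=11
  .#### -> .   bit 15 = 0  t=1,i=12
  .###. -> .   bit 14 = 0  t=3,i=5
  .##.# -> #   bit 13 = 1  t=0,i=2
  .##.. -> .   bit 12 = 0  t=0,i=5
  .#.## -> .   bit 11 = 0  t=1,i=5
  .#.#. -> #   bit 10 = 1  t=3,i=9
  .#..# -> .   bit 9 = 0  t=0,i=9
  .#... -> #   bit 8 = 1  t=2,i=10
  ..### -> .   bit 7 = 0  t=1,i=11
  ..##. -> #   bit 6 = 1  t=0,i=1
  ..#.# -> #   bit 5 = 1  t=2,i=15
  ..#.. -> .   bit 4 = 0  t=0,i=8
  ...## -> .   bit 3 = 0  t=1,i=10
  ...#. -> .   bit 2 = 0  t=2,i=14
  ....# -> .   bit 1 = 0  t=2,i=13
  ..... -> .   bit 0 = 0  t=2,i=12
  bits 10100110011101100010010101100000 = 2792760672

2792760672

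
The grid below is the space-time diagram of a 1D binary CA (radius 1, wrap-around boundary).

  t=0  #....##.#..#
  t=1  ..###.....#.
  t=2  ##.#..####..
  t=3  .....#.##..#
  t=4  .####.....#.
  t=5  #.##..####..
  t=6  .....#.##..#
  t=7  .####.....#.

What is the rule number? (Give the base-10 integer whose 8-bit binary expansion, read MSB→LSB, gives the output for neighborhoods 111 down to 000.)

  ###|#  b7=1 t=1,i=3
  ##.|.  b6=0 t=0,i=0
  #.#|.  b5=0 t=0,i=7
  #..|.  b4=0 t=0,i=1
  .##|.  b3=0 t=0,i=5
  .#.|.  b2=0 t=0,i=8
  ..#|#  b1=1 t=0,i=4
  ...|#  b0=1 t=0,i=2
  bits 10000011 = 131

131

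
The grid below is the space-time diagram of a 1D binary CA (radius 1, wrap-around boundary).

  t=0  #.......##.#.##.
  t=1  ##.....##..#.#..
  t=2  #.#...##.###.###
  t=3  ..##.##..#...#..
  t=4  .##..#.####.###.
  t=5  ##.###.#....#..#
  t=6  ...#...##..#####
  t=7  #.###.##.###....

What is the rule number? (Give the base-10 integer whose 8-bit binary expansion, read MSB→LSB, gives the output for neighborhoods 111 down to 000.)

  [7] ### => .  t=2,i=10
  [6] ##. => .  t=0,i=9
  [5] #.# => .  t=0,i=10
  [4] #.. => #  t=0,i=1
  [3] .## => #  t=0,i=8
  [2] .#. => #  t=0,i=0
  [1] ..# => #  t=0,i=7
  [0] ... => .  t=0,i=2
  bits 00011110 = 30

30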